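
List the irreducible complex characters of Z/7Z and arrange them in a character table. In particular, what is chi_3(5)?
Character table of Z/7Z (irreps indexed chi_0,...,chi_6 with chi_k(m) = zeta_7^(k*m), zeta_7 = exp(2*pi*i/7)):
  irrep \ class  {0} (size 1)  {1} (size 1)    {2} (size 1)    {3} (size 1)    {4} (size 1)    {5} (size 1)    {6} (size 1)  
  chi_0          1             1               1               1               1               1               1             
  chi_1          1             exp(2*I*pi/7)   exp(4*I*pi/7)   exp(6*I*pi/7)   exp(-6*I*pi/7)  exp(-4*I*pi/7)  exp(-2*I*pi/7)
  chi_2          1             exp(4*I*pi/7)   exp(-6*I*pi/7)  exp(-2*I*pi/7)  exp(2*I*pi/7)   exp(6*I*pi/7)   exp(-4*I*pi/7)
  chi_3          1             exp(6*I*pi/7)   exp(-2*I*pi/7)  exp(4*I*pi/7)   exp(-4*I*pi/7)  exp(2*I*pi/7)   exp(-6*I*pi/7)
  chi_4          1             exp(-6*I*pi/7)  exp(2*I*pi/7)   exp(-4*I*pi/7)  exp(4*I*pi/7)   exp(-2*I*pi/7)  exp(6*I*pi/7) 
  chi_5          1             exp(-4*I*pi/7)  exp(6*I*pi/7)   exp(2*I*pi/7)   exp(-2*I*pi/7)  exp(-6*I*pi/7)  exp(4*I*pi/7) 
  chi_6          1             exp(-2*I*pi/7)  exp(-4*I*pi/7)  exp(-6*I*pi/7)  exp(6*I*pi/7)   exp(4*I*pi/7)   exp(2*I*pi/7) 

Spot check: chi_3(5) = zeta_7^(3*5) = zeta_7^15 = exp(2*I*pi/7).

Reasoning: Z/7Z is abelian, so all 7 irreducible complex representations are 1-dimensional. They are given by chi_k(m) = zeta_7^(k*m) for k = 0,...,6. Row orthogonality: sum_m chi_k(m) conj(chi_l(m)) = 7 * [k = l].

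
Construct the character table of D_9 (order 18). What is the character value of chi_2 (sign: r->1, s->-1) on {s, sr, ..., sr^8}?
Conjugacy classes: {e} of size 1, {r^1, r^8} of size 2, {r^2, r^7} of size 2, {r^3, r^6} of size 2, {r^4, r^5} of size 2, {s, sr, ..., sr^8} of size 9.
Character table:
  irrep \ class              {e} (size 1)  {r^1, r^8} (size 2)  {r^2, r^7} (size 2)  {r^3, r^6} (size 2)  {r^4, r^5} (size 2)  {s, sr, ..., sr^8} (size 9)
  chi_1 (triv)               1             1                    1                    1                    1                    1                          
  chi_2 (sign: r->1, s->-1)  1             1                    1                    1                    1                    -1                         
  chi_3 (2d, j=1)            2             2*cos(2*pi/9)        2*cos(4*pi/9)        -1                   -2*cos(pi/9)         0                          
  chi_4 (2d, j=2)            2             2*cos(4*pi/9)        -2*cos(pi/9)         -1                   2*cos(2*pi/9)        0                          
  chi_5 (2d, j=3)            2             -1                   -1                   2                    -1                   0                          
  chi_6 (2d, j=4)            2             -2*cos(pi/9)         2*cos(2*pi/9)        -1                   2*cos(4*pi/9)        0                          

Spot check: chi_2 (sign: r->1, s->-1) on {s, sr, ..., sr^8} = -1.

Explanation: D_9 has order 2*9 = 18 with 6 conjugacy classes, hence 6 irreducibles. Sum of squared dims 1 + 1 + 4 + 4 + 4 + 4 = 18 = |G|. Linear characters come from the abelianisation; the 2-dimensional irreps have character r^k -> 2*cos(2*pi*j*k/9), reflections -> 0.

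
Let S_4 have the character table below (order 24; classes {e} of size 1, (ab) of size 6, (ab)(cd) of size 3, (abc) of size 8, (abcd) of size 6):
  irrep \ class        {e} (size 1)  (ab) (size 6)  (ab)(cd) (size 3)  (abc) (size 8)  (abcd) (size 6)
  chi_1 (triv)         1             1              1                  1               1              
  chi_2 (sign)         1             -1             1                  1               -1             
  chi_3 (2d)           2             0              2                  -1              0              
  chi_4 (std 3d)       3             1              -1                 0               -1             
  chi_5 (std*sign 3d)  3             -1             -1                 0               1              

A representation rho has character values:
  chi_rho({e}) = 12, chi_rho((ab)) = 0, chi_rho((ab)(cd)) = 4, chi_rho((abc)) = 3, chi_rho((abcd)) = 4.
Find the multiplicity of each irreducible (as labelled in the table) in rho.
Multiplicities: chi_1: 3, chi_2: 1, chi_3: 1, chi_4: 0, chi_5: 2.

Argument: Use <chi_rho, chi> = (1/|G|) sum_C |C| * chi_rho(C) * conj(chi(C)) with |G| = 24 for each irreducible chi in the table:
  <chi_rho, chi_1> = (1/24)[1*(12)*conj(1) + 6*(0)*conj(1) + 3*(4)*conj(1) + 8*(3)*conj(1) + 6*(4)*conj(1)]
      = (1/24)[(12) + (0) + (12) + (24) + (24)] = 72/24 = 3
  <chi_rho, chi_2> = (1/24)[1*(12)*conj(1) + 6*(0)*conj(-1) + 3*(4)*conj(1) + 8*(3)*conj(1) + 6*(4)*conj(-1)]
      = (1/24)[(12) + (0) + (12) + (24) + (-24)] = 24/24 = 1
  <chi_rho, chi_3> = (1/24)[1*(12)*conj(2) + 6*(0)*conj(0) + 3*(4)*conj(2) + 8*(3)*conj(-1) + 6*(4)*conj(0)]
      = (1/24)[(24) + (0) + (24) + (-24) + (0)] = 24/24 = 1
  <chi_rho, chi_4> = (1/24)[1*(12)*conj(3) + 6*(0)*conj(1) + 3*(4)*conj(-1) + 8*(3)*conj(0) + 6*(4)*conj(-1)]
      = (1/24)[(36) + (0) + (-12) + (0) + (-24)] = 0/24 = 0
  <chi_rho, chi_5> = (1/24)[1*(12)*conj(3) + 6*(0)*conj(-1) + 3*(4)*conj(-1) + 8*(3)*conj(0) + 6*(4)*conj(1)]
      = (1/24)[(36) + (0) + (-12) + (0) + (24)] = 48/24 = 2
Dimension check: dim(rho) = sum (mult * dim) = 3*1 + 1*1 + 1*2 + 0*3 + 2*3 = 12 = chi_rho(e) = 12.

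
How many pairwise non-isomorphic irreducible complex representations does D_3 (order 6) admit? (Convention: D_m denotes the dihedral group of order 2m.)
3

Derivation: The number of irreducible complex representations of a finite group equals its number of conjugacy classes. D_3 has 3 conjugacy classes ((n+3)/2 for n odd), so D_3 (order 6) has exactly 3 irreducible complex representations.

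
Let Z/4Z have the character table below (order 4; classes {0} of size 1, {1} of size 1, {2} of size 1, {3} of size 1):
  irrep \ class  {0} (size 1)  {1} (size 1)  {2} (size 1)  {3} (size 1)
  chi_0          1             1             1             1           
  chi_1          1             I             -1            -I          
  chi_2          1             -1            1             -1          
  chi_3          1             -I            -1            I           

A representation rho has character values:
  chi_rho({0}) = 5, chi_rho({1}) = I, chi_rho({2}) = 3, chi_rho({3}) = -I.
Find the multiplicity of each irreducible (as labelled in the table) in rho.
Multiplicities: chi_0: 2, chi_1: 1, chi_2: 2, chi_3: 0.

Why: Use <chi_rho, chi> = (1/|G|) sum_C |C| * chi_rho(C) * conj(chi(C)) with |G| = 4 for each irreducible chi in the table:
  <chi_rho, chi_0> = (1/4)[1*(5)*conj(1) + 1*(I)*conj(1) + 1*(3)*conj(1) + 1*(-I)*conj(1)]
      = (1/4)[(5) + (I) + (3) + (-I)] = 8/4 = 2
  <chi_rho, chi_1> = (1/4)[1*(5)*conj(1) + 1*(I)*conj(I) + 1*(3)*conj(-1) + 1*(-I)*conj(-I)]
      = (1/4)[(5) + (1) + (-3) + (1)] = 4/4 = 1
  <chi_rho, chi_2> = (1/4)[1*(5)*conj(1) + 1*(I)*conj(-1) + 1*(3)*conj(1) + 1*(-I)*conj(-1)]
      = (1/4)[(5) + (-I) + (3) + (I)] = 8/4 = 2
  <chi_rho, chi_3> = (1/4)[1*(5)*conj(1) + 1*(I)*conj(-I) + 1*(3)*conj(-1) + 1*(-I)*conj(I)]
      = (1/4)[(5) + (-1) + (-3) + (-1)] = 0/4 = 0
(Exp terms are combined using exp(i*s)*conj(exp(i*t)) = exp(i*(s-t)), and sums of them are collapsed using the identity that for every m > 1 the m distinct m-th roots of unity sum to 0, e.g. 1 + exp(2*I*pi/3) + exp(-2*I*pi/3) = 0.)
Dimension check: dim(rho) = sum (mult * dim) = 2*1 + 1*1 + 2*1 + 0*1 = 5 = chi_rho(e) = 5.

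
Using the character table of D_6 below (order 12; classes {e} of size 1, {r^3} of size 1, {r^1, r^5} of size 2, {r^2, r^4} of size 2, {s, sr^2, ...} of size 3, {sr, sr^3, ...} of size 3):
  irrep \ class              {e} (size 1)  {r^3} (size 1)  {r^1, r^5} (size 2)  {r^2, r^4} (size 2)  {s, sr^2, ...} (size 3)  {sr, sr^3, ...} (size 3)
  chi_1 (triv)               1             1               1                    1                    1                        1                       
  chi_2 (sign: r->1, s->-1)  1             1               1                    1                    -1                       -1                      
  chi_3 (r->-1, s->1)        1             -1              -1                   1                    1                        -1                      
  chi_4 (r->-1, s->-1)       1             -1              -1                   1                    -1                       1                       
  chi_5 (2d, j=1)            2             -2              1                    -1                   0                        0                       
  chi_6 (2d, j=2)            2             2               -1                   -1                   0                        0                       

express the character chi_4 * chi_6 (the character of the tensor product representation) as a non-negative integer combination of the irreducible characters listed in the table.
chi_4 tensor chi_6 = chi_5 (all other irreducibles have multiplicity 0).

Solution. The character of a tensor product is the pointwise product (chi_4 * chi_6)(C) = chi_4(C) * chi_6(C):
  {e}: (1)*(2), {r^3}: (-1)*(2), {r^1, r^5}: (-1)*(-1), {r^2, r^4}: (1)*(-1), {s, sr^2, ...}: (-1)*(0), {sr, sr^3, ...}: (1)*(0)
so (chi_4 * chi_6) takes values
  {e} -> 2, {r^3} -> -2, {r^1, r^5} -> 1, {r^2, r^4} -> -1, {s, sr^2, ...} -> 0, {sr, sr^3, ...} -> 0.
Now take the inner product of this character with each irreducible chi from the table, <chi_4*chi_6, chi> = (1/12) sum_C |C| (chi_4*chi_6)(C) conj(chi(C)):
  <chi_4*chi_6, chi_1> = (1/12)[1*(2)*conj(1) + 1*(-2)*conj(1) + 2*(1)*conj(1) + 2*(-1)*conj(1) + 3*(0)*conj(1) + 3*(0)*conj(1)]
      = (1/12)[(2) + (-2) + (2) + (-2) + (0) + (0)] = 0/12 = 0
  <chi_4*chi_6, chi_2> = (1/12)[1*(2)*conj(1) + 1*(-2)*conj(1) + 2*(1)*conj(1) + 2*(-1)*conj(1) + 3*(0)*conj(-1) + 3*(0)*conj(-1)]
      = (1/12)[(2) + (-2) + (2) + (-2) + (0) + (0)] = 0/12 = 0
  <chi_4*chi_6, chi_3> = (1/12)[1*(2)*conj(1) + 1*(-2)*conj(-1) + 2*(1)*conj(-1) + 2*(-1)*conj(1) + 3*(0)*conj(1) + 3*(0)*conj(-1)]
      = (1/12)[(2) + (2) + (-2) + (-2) + (0) + (0)] = 0/12 = 0
  <chi_4*chi_6, chi_4> = (1/12)[1*(2)*conj(1) + 1*(-2)*conj(-1) + 2*(1)*conj(-1) + 2*(-1)*conj(1) + 3*(0)*conj(-1) + 3*(0)*conj(1)]
      = (1/12)[(2) + (2) + (-2) + (-2) + (0) + (0)] = 0/12 = 0
  <chi_4*chi_6, chi_5> = (1/12)[1*(2)*conj(2) + 1*(-2)*conj(-2) + 2*(1)*conj(1) + 2*(-1)*conj(-1) + 3*(0)*conj(0) + 3*(0)*conj(0)]
      = (1/12)[(4) + (4) + (2) + (2) + (0) + (0)] = 12/12 = 1
  <chi_4*chi_6, chi_6> = (1/12)[1*(2)*conj(2) + 1*(-2)*conj(2) + 2*(1)*conj(-1) + 2*(-1)*conj(-1) + 3*(0)*conj(0) + 3*(0)*conj(0)]
      = (1/12)[(4) + (-4) + (-2) + (2) + (0) + (0)] = 0/12 = 0
Hence the multiplicities are chi_5: 1. Dimension check: dim(chi_4)*dim(chi_6) = 1*2 = 2 and sum (mult * dim) = 1*2 = 2.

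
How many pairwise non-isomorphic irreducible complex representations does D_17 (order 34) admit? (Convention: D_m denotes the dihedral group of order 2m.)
10

Explanation: The number of irreducible complex representations of a finite group equals its number of conjugacy classes. D_17 has 10 conjugacy classes ((n+3)/2 for n odd), so D_17 (order 34) has exactly 10 irreducible complex representations.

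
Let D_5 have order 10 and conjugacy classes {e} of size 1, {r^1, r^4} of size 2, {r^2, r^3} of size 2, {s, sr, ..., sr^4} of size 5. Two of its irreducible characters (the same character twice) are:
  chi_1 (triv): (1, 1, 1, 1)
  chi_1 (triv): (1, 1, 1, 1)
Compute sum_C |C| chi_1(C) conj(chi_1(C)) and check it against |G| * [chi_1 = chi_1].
Sum = 10 = |G| = 10; so <chi_1, chi_1> = 1 (norm-1 confirms irreducibility).

Details: Compute term by term over conjugacy classes (|C| * chi_1(C) * conj(chi_1(C))):
  1*(1)*conj(1) + 2*(1)*conj(1) + 2*(1)*conj(1) + 5*(1)*conj(1)
  = (1) + (2) + (2) + (5)
  = 10.
Dividing by |G| = 10 gives 10/10 = 1, matching the row-orthogonality relation <chi_1, chi_1> = [chi_1 = chi_1].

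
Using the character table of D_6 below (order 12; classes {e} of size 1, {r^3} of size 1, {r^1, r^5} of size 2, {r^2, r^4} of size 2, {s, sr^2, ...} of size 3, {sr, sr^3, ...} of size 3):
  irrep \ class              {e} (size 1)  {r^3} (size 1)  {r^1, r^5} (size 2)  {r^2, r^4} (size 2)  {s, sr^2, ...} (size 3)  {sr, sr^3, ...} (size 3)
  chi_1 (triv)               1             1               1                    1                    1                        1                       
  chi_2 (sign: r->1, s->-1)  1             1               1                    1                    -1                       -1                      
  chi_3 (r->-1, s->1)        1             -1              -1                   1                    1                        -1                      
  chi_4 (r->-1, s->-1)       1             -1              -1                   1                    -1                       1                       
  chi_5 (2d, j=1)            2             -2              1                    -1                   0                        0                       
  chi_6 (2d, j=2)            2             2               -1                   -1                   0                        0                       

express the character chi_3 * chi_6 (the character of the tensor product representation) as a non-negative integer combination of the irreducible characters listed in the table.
chi_3 tensor chi_6 = chi_5 (all other irreducibles have multiplicity 0).

Explanation: The character of a tensor product is the pointwise product (chi_3 * chi_6)(C) = chi_3(C) * chi_6(C):
  {e}: (1)*(2), {r^3}: (-1)*(2), {r^1, r^5}: (-1)*(-1), {r^2, r^4}: (1)*(-1), {s, sr^2, ...}: (1)*(0), {sr, sr^3, ...}: (-1)*(0)
so (chi_3 * chi_6) takes values
  {e} -> 2, {r^3} -> -2, {r^1, r^5} -> 1, {r^2, r^4} -> -1, {s, sr^2, ...} -> 0, {sr, sr^3, ...} -> 0.
Now take the inner product of this character with each irreducible chi from the table, <chi_3*chi_6, chi> = (1/12) sum_C |C| (chi_3*chi_6)(C) conj(chi(C)):
  <chi_3*chi_6, chi_1> = (1/12)[1*(2)*conj(1) + 1*(-2)*conj(1) + 2*(1)*conj(1) + 2*(-1)*conj(1) + 3*(0)*conj(1) + 3*(0)*conj(1)]
      = (1/12)[(2) + (-2) + (2) + (-2) + (0) + (0)] = 0/12 = 0
  <chi_3*chi_6, chi_2> = (1/12)[1*(2)*conj(1) + 1*(-2)*conj(1) + 2*(1)*conj(1) + 2*(-1)*conj(1) + 3*(0)*conj(-1) + 3*(0)*conj(-1)]
      = (1/12)[(2) + (-2) + (2) + (-2) + (0) + (0)] = 0/12 = 0
  <chi_3*chi_6, chi_3> = (1/12)[1*(2)*conj(1) + 1*(-2)*conj(-1) + 2*(1)*conj(-1) + 2*(-1)*conj(1) + 3*(0)*conj(1) + 3*(0)*conj(-1)]
      = (1/12)[(2) + (2) + (-2) + (-2) + (0) + (0)] = 0/12 = 0
  <chi_3*chi_6, chi_4> = (1/12)[1*(2)*conj(1) + 1*(-2)*conj(-1) + 2*(1)*conj(-1) + 2*(-1)*conj(1) + 3*(0)*conj(-1) + 3*(0)*conj(1)]
      = (1/12)[(2) + (2) + (-2) + (-2) + (0) + (0)] = 0/12 = 0
  <chi_3*chi_6, chi_5> = (1/12)[1*(2)*conj(2) + 1*(-2)*conj(-2) + 2*(1)*conj(1) + 2*(-1)*conj(-1) + 3*(0)*conj(0) + 3*(0)*conj(0)]
      = (1/12)[(4) + (4) + (2) + (2) + (0) + (0)] = 12/12 = 1
  <chi_3*chi_6, chi_6> = (1/12)[1*(2)*conj(2) + 1*(-2)*conj(2) + 2*(1)*conj(-1) + 2*(-1)*conj(-1) + 3*(0)*conj(0) + 3*(0)*conj(0)]
      = (1/12)[(4) + (-4) + (-2) + (2) + (0) + (0)] = 0/12 = 0
Hence the multiplicities are chi_5: 1. Dimension check: dim(chi_3)*dim(chi_6) = 1*2 = 2 and sum (mult * dim) = 1*2 = 2.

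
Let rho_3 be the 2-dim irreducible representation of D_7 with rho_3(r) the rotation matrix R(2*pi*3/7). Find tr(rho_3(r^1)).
chi_{rho_3}(r^1) = 2*cos(2*pi*3*1/7) = -2*cos(pi/7)

Details: rho_3(r^1) is rotation by angle 2*pi*3*1/7, whose trace is 2*cos(2*pi*3*1/7) = -2*cos(pi/7).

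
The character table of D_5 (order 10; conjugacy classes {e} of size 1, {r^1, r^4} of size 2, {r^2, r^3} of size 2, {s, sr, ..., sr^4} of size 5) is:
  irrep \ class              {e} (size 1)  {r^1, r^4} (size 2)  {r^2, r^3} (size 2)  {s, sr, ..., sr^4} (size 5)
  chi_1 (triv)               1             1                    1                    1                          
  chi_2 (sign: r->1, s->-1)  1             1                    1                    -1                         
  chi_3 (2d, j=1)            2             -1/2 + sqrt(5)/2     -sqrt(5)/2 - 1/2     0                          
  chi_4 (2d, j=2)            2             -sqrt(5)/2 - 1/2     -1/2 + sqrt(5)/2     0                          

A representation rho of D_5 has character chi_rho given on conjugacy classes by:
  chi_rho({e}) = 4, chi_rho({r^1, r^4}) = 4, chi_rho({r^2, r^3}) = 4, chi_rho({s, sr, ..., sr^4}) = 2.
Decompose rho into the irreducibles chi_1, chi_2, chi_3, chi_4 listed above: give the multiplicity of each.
Multiplicities: chi_1: 3, chi_2: 1, chi_3: 0, chi_4: 0.

Proof sketch: Use <chi_rho, chi> = (1/|G|) sum_C |C| * chi_rho(C) * conj(chi(C)) with |G| = 10 for each irreducible chi in the table:
  <chi_rho, chi_1> = (1/10)[1*(4)*conj(1) + 2*(4)*conj(1) + 2*(4)*conj(1) + 5*(2)*conj(1)]
      = (1/10)[(4) + (8) + (8) + (10)] = 30/10 = 3
  <chi_rho, chi_2> = (1/10)[1*(4)*conj(1) + 2*(4)*conj(1) + 2*(4)*conj(1) + 5*(2)*conj(-1)]
      = (1/10)[(4) + (8) + (8) + (-10)] = 10/10 = 1
  <chi_rho, chi_3> = (1/10)[1*(4)*conj(2) + 2*(4)*conj(-1/2 + sqrt(5)/2) + 2*(4)*conj(-sqrt(5)/2 - 1/2) + 5*(2)*conj(0)]
      = (1/10)[(8) + (-4 + 4*sqrt(5)) + (-4*sqrt(5) - 4) + (0)] = 0/10 = 0
  <chi_rho, chi_4> = (1/10)[1*(4)*conj(2) + 2*(4)*conj(-sqrt(5)/2 - 1/2) + 2*(4)*conj(-1/2 + sqrt(5)/2) + 5*(2)*conj(0)]
      = (1/10)[(8) + (-4*sqrt(5) - 4) + (-4 + 4*sqrt(5)) + (0)] = 0/10 = 0
Dimension check: dim(rho) = sum (mult * dim) = 3*1 + 1*1 + 0*2 + 0*2 = 4 = chi_rho(e) = 4.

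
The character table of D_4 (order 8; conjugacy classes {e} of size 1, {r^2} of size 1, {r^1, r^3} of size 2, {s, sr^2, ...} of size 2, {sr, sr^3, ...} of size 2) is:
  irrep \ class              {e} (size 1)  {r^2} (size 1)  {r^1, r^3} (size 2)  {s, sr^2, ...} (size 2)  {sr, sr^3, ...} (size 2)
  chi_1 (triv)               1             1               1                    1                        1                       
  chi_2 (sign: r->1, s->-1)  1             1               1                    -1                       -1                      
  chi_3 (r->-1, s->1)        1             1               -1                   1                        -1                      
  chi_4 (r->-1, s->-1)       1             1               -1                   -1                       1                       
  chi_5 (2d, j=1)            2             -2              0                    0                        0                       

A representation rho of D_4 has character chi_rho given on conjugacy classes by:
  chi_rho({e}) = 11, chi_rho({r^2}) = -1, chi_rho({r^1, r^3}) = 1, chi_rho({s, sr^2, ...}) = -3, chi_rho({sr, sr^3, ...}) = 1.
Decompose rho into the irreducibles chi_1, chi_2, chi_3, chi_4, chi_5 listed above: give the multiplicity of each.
Multiplicities: chi_1: 1, chi_2: 2, chi_3: 0, chi_4: 2, chi_5: 3.

Solution. Use <chi_rho, chi> = (1/|G|) sum_C |C| * chi_rho(C) * conj(chi(C)) with |G| = 8 for each irreducible chi in the table:
  <chi_rho, chi_1> = (1/8)[1*(11)*conj(1) + 1*(-1)*conj(1) + 2*(1)*conj(1) + 2*(-3)*conj(1) + 2*(1)*conj(1)]
      = (1/8)[(11) + (-1) + (2) + (-6) + (2)] = 8/8 = 1
  <chi_rho, chi_2> = (1/8)[1*(11)*conj(1) + 1*(-1)*conj(1) + 2*(1)*conj(1) + 2*(-3)*conj(-1) + 2*(1)*conj(-1)]
      = (1/8)[(11) + (-1) + (2) + (6) + (-2)] = 16/8 = 2
  <chi_rho, chi_3> = (1/8)[1*(11)*conj(1) + 1*(-1)*conj(1) + 2*(1)*conj(-1) + 2*(-3)*conj(1) + 2*(1)*conj(-1)]
      = (1/8)[(11) + (-1) + (-2) + (-6) + (-2)] = 0/8 = 0
  <chi_rho, chi_4> = (1/8)[1*(11)*conj(1) + 1*(-1)*conj(1) + 2*(1)*conj(-1) + 2*(-3)*conj(-1) + 2*(1)*conj(1)]
      = (1/8)[(11) + (-1) + (-2) + (6) + (2)] = 16/8 = 2
  <chi_rho, chi_5> = (1/8)[1*(11)*conj(2) + 1*(-1)*conj(-2) + 2*(1)*conj(0) + 2*(-3)*conj(0) + 2*(1)*conj(0)]
      = (1/8)[(22) + (2) + (0) + (0) + (0)] = 24/8 = 3
Dimension check: dim(rho) = sum (mult * dim) = 1*1 + 2*1 + 0*1 + 2*1 + 3*2 = 11 = chi_rho(e) = 11.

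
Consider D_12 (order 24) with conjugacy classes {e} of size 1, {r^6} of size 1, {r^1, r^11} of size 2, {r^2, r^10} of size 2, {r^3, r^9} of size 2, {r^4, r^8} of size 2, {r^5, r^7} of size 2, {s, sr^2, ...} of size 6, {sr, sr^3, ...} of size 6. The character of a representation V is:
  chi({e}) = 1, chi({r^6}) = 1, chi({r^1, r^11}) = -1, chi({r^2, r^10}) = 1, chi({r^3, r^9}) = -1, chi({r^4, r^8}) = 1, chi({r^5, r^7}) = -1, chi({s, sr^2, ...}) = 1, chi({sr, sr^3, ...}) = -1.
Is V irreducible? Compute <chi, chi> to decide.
Irreducible: <chi, chi> = 1.

Reasoning: <chi, chi> = (1/|G|) sum_C |C| * |chi(C)|^2 = (1/24)[1*|1|^2 + 1*|1|^2 + 2*|-1|^2 + 2*|1|^2 + 2*|-1|^2 + 2*|1|^2 + 2*|-1|^2 + 6*|1|^2 + 6*|-1|^2]
  = (1/24)[(1) + (1) + (2) + (2) + (2) + (2) + (2) + (6) + (6)] = 24/24 = 1.
A character is irreducible iff <chi, chi> = 1, so this representation is irreducible.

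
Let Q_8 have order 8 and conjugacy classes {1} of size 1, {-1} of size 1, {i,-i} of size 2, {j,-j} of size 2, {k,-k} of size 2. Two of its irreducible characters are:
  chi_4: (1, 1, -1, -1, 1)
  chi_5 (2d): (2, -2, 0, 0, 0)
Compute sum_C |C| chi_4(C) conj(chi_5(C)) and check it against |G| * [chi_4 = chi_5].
Sum = 0; so <chi_4, chi_5> = 0 (distinct irreducibles are orthogonal).

Reasoning: Compute term by term over conjugacy classes (|C| * chi_4(C) * conj(chi_5(C))):
  1*(1)*conj(2) + 1*(1)*conj(-2) + 2*(-1)*conj(0) + 2*(-1)*conj(0) + 2*(1)*conj(0)
  = (2) + (-2) + (0) + (0) + (0)
  = 0.
Dividing by |G| = 8 gives 0/8 = 0, matching the row-orthogonality relation <chi_4, chi_5> = [chi_4 = chi_5].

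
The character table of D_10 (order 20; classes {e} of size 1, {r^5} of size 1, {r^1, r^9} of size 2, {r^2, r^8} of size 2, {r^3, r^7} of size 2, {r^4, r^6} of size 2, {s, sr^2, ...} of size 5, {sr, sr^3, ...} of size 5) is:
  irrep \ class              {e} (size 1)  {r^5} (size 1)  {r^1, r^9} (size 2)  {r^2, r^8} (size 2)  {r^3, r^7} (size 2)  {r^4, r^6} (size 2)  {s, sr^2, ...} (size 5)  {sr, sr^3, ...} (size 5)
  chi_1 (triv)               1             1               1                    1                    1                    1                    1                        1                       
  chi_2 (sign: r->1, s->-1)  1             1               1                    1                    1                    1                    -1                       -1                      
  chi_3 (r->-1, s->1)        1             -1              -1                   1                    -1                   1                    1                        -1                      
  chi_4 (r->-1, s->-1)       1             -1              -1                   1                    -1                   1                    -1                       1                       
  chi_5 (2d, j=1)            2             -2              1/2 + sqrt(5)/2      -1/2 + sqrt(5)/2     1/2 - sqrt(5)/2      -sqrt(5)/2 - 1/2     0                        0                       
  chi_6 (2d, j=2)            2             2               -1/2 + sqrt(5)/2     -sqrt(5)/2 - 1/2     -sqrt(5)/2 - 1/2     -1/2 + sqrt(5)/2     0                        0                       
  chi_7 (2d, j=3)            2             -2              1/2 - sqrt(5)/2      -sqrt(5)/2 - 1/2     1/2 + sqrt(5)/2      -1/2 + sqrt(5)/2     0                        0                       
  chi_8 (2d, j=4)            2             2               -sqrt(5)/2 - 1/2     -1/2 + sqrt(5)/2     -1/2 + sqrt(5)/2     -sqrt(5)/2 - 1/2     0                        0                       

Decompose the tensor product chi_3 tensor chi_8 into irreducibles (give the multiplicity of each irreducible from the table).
chi_3 tensor chi_8 = chi_5 (all other irreducibles have multiplicity 0).

Justification: The character of a tensor product is the pointwise product (chi_3 * chi_8)(C) = chi_3(C) * chi_8(C):
  {e}: (1)*(2), {r^5}: (-1)*(2), {r^1, r^9}: (-1)*(-sqrt(5)/2 - 1/2), {r^2, r^8}: (1)*(-1/2 + sqrt(5)/2), {r^3, r^7}: (-1)*(-1/2 + sqrt(5)/2), {r^4, r^6}: (1)*(-sqrt(5)/2 - 1/2), {s, sr^2, ...}: (1)*(0), {sr, sr^3, ...}: (-1)*(0)
so (chi_3 * chi_8) takes values
  {e} -> 2, {r^5} -> -2, {r^1, r^9} -> 1/2 + sqrt(5)/2, {r^2, r^8} -> -1/2 + sqrt(5)/2, {r^3, r^7} -> 1/2 - sqrt(5)/2, {r^4, r^6} -> -sqrt(5)/2 - 1/2, {s, sr^2, ...} -> 0, {sr, sr^3, ...} -> 0.
Now take the inner product of this character with each irreducible chi from the table, <chi_3*chi_8, chi> = (1/20) sum_C |C| (chi_3*chi_8)(C) conj(chi(C)):
  <chi_3*chi_8, chi_1> = (1/20)[1*(2)*conj(1) + 1*(-2)*conj(1) + 2*(1/2 + sqrt(5)/2)*conj(1) + 2*(-1/2 + sqrt(5)/2)*conj(1) + 2*(1/2 - sqrt(5)/2)*conj(1) + 2*(-sqrt(5)/2 - 1/2)*conj(1) + 5*(0)*conj(1) + 5*(0)*conj(1)]
      = (1/20)[(2) + (-2) + (1 + sqrt(5)) + (-1 + sqrt(5)) + (1 - sqrt(5)) + (-sqrt(5) - 1) + (0) + (0)] = 0/20 = 0
  <chi_3*chi_8, chi_2> = (1/20)[1*(2)*conj(1) + 1*(-2)*conj(1) + 2*(1/2 + sqrt(5)/2)*conj(1) + 2*(-1/2 + sqrt(5)/2)*conj(1) + 2*(1/2 - sqrt(5)/2)*conj(1) + 2*(-sqrt(5)/2 - 1/2)*conj(1) + 5*(0)*conj(-1) + 5*(0)*conj(-1)]
      = (1/20)[(2) + (-2) + (1 + sqrt(5)) + (-1 + sqrt(5)) + (1 - sqrt(5)) + (-sqrt(5) - 1) + (0) + (0)] = 0/20 = 0
  <chi_3*chi_8, chi_3> = (1/20)[1*(2)*conj(1) + 1*(-2)*conj(-1) + 2*(1/2 + sqrt(5)/2)*conj(-1) + 2*(-1/2 + sqrt(5)/2)*conj(1) + 2*(1/2 - sqrt(5)/2)*conj(-1) + 2*(-sqrt(5)/2 - 1/2)*conj(1) + 5*(0)*conj(1) + 5*(0)*conj(-1)]
      = (1/20)[(2) + (2) + (-sqrt(5) - 1) + (-1 + sqrt(5)) + (-1 + sqrt(5)) + (-sqrt(5) - 1) + (0) + (0)] = 0/20 = 0
  <chi_3*chi_8, chi_4> = (1/20)[1*(2)*conj(1) + 1*(-2)*conj(-1) + 2*(1/2 + sqrt(5)/2)*conj(-1) + 2*(-1/2 + sqrt(5)/2)*conj(1) + 2*(1/2 - sqrt(5)/2)*conj(-1) + 2*(-sqrt(5)/2 - 1/2)*conj(1) + 5*(0)*conj(-1) + 5*(0)*conj(1)]
      = (1/20)[(2) + (2) + (-sqrt(5) - 1) + (-1 + sqrt(5)) + (-1 + sqrt(5)) + (-sqrt(5) - 1) + (0) + (0)] = 0/20 = 0
  <chi_3*chi_8, chi_5> = (1/20)[1*(2)*conj(2) + 1*(-2)*conj(-2) + 2*(1/2 + sqrt(5)/2)*conj(1/2 + sqrt(5)/2) + 2*(-1/2 + sqrt(5)/2)*conj(-1/2 + sqrt(5)/2) + 2*(1/2 - sqrt(5)/2)*conj(1/2 - sqrt(5)/2) + 2*(-sqrt(5)/2 - 1/2)*conj(-sqrt(5)/2 - 1/2) + 5*(0)*conj(0) + 5*(0)*conj(0)]
      = (1/20)[(4) + (4) + (sqrt(5) + 3) + (3 - sqrt(5)) + (3 - sqrt(5)) + (sqrt(5) + 3) + (0) + (0)] = 20/20 = 1
  <chi_3*chi_8, chi_6> = (1/20)[1*(2)*conj(2) + 1*(-2)*conj(2) + 2*(1/2 + sqrt(5)/2)*conj(-1/2 + sqrt(5)/2) + 2*(-1/2 + sqrt(5)/2)*conj(-sqrt(5)/2 - 1/2) + 2*(1/2 - sqrt(5)/2)*conj(-sqrt(5)/2 - 1/2) + 2*(-sqrt(5)/2 - 1/2)*conj(-1/2 + sqrt(5)/2) + 5*(0)*conj(0) + 5*(0)*conj(0)]
      = (1/20)[(4) + (-4) + (2) + (-2) + (2) + (-2) + (0) + (0)] = 0/20 = 0
  <chi_3*chi_8, chi_7> = (1/20)[1*(2)*conj(2) + 1*(-2)*conj(-2) + 2*(1/2 + sqrt(5)/2)*conj(1/2 - sqrt(5)/2) + 2*(-1/2 + sqrt(5)/2)*conj(-sqrt(5)/2 - 1/2) + 2*(1/2 - sqrt(5)/2)*conj(1/2 + sqrt(5)/2) + 2*(-sqrt(5)/2 - 1/2)*conj(-1/2 + sqrt(5)/2) + 5*(0)*conj(0) + 5*(0)*conj(0)]
      = (1/20)[(4) + (4) + (-2) + (-2) + (-2) + (-2) + (0) + (0)] = 0/20 = 0
  <chi_3*chi_8, chi_8> = (1/20)[1*(2)*conj(2) + 1*(-2)*conj(2) + 2*(1/2 + sqrt(5)/2)*conj(-sqrt(5)/2 - 1/2) + 2*(-1/2 + sqrt(5)/2)*conj(-1/2 + sqrt(5)/2) + 2*(1/2 - sqrt(5)/2)*conj(-1/2 + sqrt(5)/2) + 2*(-sqrt(5)/2 - 1/2)*conj(-sqrt(5)/2 - 1/2) + 5*(0)*conj(0) + 5*(0)*conj(0)]
      = (1/20)[(4) + (-4) + (-3 - sqrt(5)) + (3 - sqrt(5)) + (-3 + sqrt(5)) + (sqrt(5) + 3) + (0) + (0)] = 0/20 = 0
Hence the multiplicities are chi_5: 1. Dimension check: dim(chi_3)*dim(chi_8) = 1*2 = 2 and sum (mult * dim) = 1*2 = 2.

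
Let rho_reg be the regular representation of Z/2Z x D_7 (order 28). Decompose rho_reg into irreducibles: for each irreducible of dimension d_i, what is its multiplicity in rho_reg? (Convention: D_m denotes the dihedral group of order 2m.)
Each irreducible V_i of dimension d_i appears with multiplicity d_i, i.e. rho_reg = (direct sum over all irreducibles V_i) d_i V_i. The irreducible dimensions for Z/2Z x D_7 are 1, 1, 1, 1, 2, 2, 2, 2, 2, 2: 4 irreducibles of dimension 1, each with multiplicity 1; 6 irreducibles of dimension 2, each with multiplicity 2. Total dimension 4*1*1 + 6*2*2 = 28 = |G|.

General theorem: in the regular representation of a finite group G, each irreducible appears with multiplicity equal to its dimension. Check: dim(rho_reg) = sum d_i^2 = 1 + 1 + 1 + 1 + 4 + 4 + 4 + 4 + 4 + 4 = 28 = |G|.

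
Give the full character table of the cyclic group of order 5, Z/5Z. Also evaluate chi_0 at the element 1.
Character table of Z/5Z (irreps indexed chi_0,...,chi_4 with chi_k(m) = zeta_5^(k*m), zeta_5 = exp(2*pi*i/5)):
  irrep \ class  {0} (size 1)  {1} (size 1)    {2} (size 1)    {3} (size 1)    {4} (size 1)  
  chi_0          1             1               1               1               1             
  chi_1          1             exp(2*I*pi/5)   exp(4*I*pi/5)   exp(-4*I*pi/5)  exp(-2*I*pi/5)
  chi_2          1             exp(4*I*pi/5)   exp(-2*I*pi/5)  exp(2*I*pi/5)   exp(-4*I*pi/5)
  chi_3          1             exp(-4*I*pi/5)  exp(2*I*pi/5)   exp(-2*I*pi/5)  exp(4*I*pi/5) 
  chi_4          1             exp(-2*I*pi/5)  exp(-4*I*pi/5)  exp(4*I*pi/5)   exp(2*I*pi/5) 

Spot check: chi_0(1) = zeta_5^(0*1) = zeta_5^0 = 1.

Derivation: Z/5Z is abelian, so all 5 irreducible complex representations are 1-dimensional. They are given by chi_k(m) = zeta_5^(k*m) for k = 0,...,4. Row orthogonality: sum_m chi_k(m) conj(chi_l(m)) = 5 * [k = l].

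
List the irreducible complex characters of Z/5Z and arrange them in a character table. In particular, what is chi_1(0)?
Character table of Z/5Z (irreps indexed chi_0,...,chi_4 with chi_k(m) = zeta_5^(k*m), zeta_5 = exp(2*pi*i/5)):
  irrep \ class  {0} (size 1)  {1} (size 1)    {2} (size 1)    {3} (size 1)    {4} (size 1)  
  chi_0          1             1               1               1               1             
  chi_1          1             exp(2*I*pi/5)   exp(4*I*pi/5)   exp(-4*I*pi/5)  exp(-2*I*pi/5)
  chi_2          1             exp(4*I*pi/5)   exp(-2*I*pi/5)  exp(2*I*pi/5)   exp(-4*I*pi/5)
  chi_3          1             exp(-4*I*pi/5)  exp(2*I*pi/5)   exp(-2*I*pi/5)  exp(4*I*pi/5) 
  chi_4          1             exp(-2*I*pi/5)  exp(-4*I*pi/5)  exp(4*I*pi/5)   exp(2*I*pi/5) 

Spot check: chi_1(0) = zeta_5^(1*0) = zeta_5^0 = 1.

Why: Z/5Z is abelian, so all 5 irreducible complex representations are 1-dimensional. They are given by chi_k(m) = zeta_5^(k*m) for k = 0,...,4. Row orthogonality: sum_m chi_k(m) conj(chi_l(m)) = 5 * [k = l].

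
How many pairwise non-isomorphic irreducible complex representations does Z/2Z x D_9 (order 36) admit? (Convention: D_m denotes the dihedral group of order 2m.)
12

Justification: The number of irreducible complex representations of a finite group equals its number of conjugacy classes. For a direct product, #classes(G x H) = #classes(G) * #classes(H). Z/2Z has 2 classes (abelian), D_9 has 6 classes, so 2 * 6 = 12, so Z/2Z x D_9 (order 36) has exactly 12 irreducible complex representations.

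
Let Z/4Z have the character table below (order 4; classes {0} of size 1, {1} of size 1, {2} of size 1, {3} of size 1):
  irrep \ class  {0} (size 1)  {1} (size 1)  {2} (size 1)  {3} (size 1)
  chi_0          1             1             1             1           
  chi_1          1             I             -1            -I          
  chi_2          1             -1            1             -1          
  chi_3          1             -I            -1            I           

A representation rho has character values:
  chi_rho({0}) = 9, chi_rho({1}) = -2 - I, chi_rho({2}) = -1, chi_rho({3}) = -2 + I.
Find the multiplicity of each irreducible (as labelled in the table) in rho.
Multiplicities: chi_0: 1, chi_1: 2, chi_2: 3, chi_3: 3.

Use <chi_rho, chi> = (1/|G|) sum_C |C| * chi_rho(C) * conj(chi(C)) with |G| = 4 for each irreducible chi in the table:
  <chi_rho, chi_0> = (1/4)[1*(9)*conj(1) + 1*(-2 - I)*conj(1) + 1*(-1)*conj(1) + 1*(-2 + I)*conj(1)]
      = (1/4)[(9) + (-2 - I) + (-1) + (-2 + I)] = 4/4 = 1
  <chi_rho, chi_1> = (1/4)[1*(9)*conj(1) + 1*(-2 - I)*conj(I) + 1*(-1)*conj(-1) + 1*(-2 + I)*conj(-I)]
      = (1/4)[(9) + (-1 + 2*I) + (1) + (-1 - 2*I)] = 8/4 = 2
  <chi_rho, chi_2> = (1/4)[1*(9)*conj(1) + 1*(-2 - I)*conj(-1) + 1*(-1)*conj(1) + 1*(-2 + I)*conj(-1)]
      = (1/4)[(9) + (2 + I) + (-1) + (2 - I)] = 12/4 = 3
  <chi_rho, chi_3> = (1/4)[1*(9)*conj(1) + 1*(-2 - I)*conj(-I) + 1*(-1)*conj(-1) + 1*(-2 + I)*conj(I)]
      = (1/4)[(9) + (1 - 2*I) + (1) + (1 + 2*I)] = 12/4 = 3
(Exp terms are combined using exp(i*s)*conj(exp(i*t)) = exp(i*(s-t)), and sums of them are collapsed using the identity that for every m > 1 the m distinct m-th roots of unity sum to 0, e.g. 1 + exp(2*I*pi/3) + exp(-2*I*pi/3) = 0.)
Dimension check: dim(rho) = sum (mult * dim) = 1*1 + 2*1 + 3*1 + 3*1 = 9 = chi_rho(e) = 9.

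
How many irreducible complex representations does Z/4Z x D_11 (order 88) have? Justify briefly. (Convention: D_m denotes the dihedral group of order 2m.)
28

Reasoning: The number of irreducible complex representations of a finite group equals its number of conjugacy classes. For a direct product, #classes(G x H) = #classes(G) * #classes(H). Z/4Z has 4 classes (abelian), D_11 has 7 classes, so 4 * 7 = 28, so Z/4Z x D_11 (order 88) has exactly 28 irreducible complex representations.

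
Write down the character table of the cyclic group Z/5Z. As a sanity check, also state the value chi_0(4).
Character table of Z/5Z (irreps indexed chi_0,...,chi_4 with chi_k(m) = zeta_5^(k*m), zeta_5 = exp(2*pi*i/5)):
  irrep \ class  {0} (size 1)  {1} (size 1)    {2} (size 1)    {3} (size 1)    {4} (size 1)  
  chi_0          1             1               1               1               1             
  chi_1          1             exp(2*I*pi/5)   exp(4*I*pi/5)   exp(-4*I*pi/5)  exp(-2*I*pi/5)
  chi_2          1             exp(4*I*pi/5)   exp(-2*I*pi/5)  exp(2*I*pi/5)   exp(-4*I*pi/5)
  chi_3          1             exp(-4*I*pi/5)  exp(2*I*pi/5)   exp(-2*I*pi/5)  exp(4*I*pi/5) 
  chi_4          1             exp(-2*I*pi/5)  exp(-4*I*pi/5)  exp(4*I*pi/5)   exp(2*I*pi/5) 

Spot check: chi_0(4) = zeta_5^(0*4) = zeta_5^0 = 1.

Proof sketch: Z/5Z is abelian, so all 5 irreducible complex representations are 1-dimensional. They are given by chi_k(m) = zeta_5^(k*m) for k = 0,...,4. Row orthogonality: sum_m chi_k(m) conj(chi_l(m)) = 5 * [k = l].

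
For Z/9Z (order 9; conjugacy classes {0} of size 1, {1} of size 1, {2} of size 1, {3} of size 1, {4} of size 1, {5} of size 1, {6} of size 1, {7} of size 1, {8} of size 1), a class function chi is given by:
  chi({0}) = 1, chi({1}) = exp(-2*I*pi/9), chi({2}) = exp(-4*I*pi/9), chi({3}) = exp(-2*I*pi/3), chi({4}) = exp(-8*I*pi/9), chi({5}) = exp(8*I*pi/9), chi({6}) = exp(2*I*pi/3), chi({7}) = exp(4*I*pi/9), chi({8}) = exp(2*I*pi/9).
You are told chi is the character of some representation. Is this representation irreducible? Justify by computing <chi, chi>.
Irreducible: <chi, chi> = 1.

Argument: <chi, chi> = (1/|G|) sum_C |C| * |chi(C)|^2 = (1/9)[1*|1|^2 + 1*|exp(-2*I*pi/9)|^2 + 1*|exp(-4*I*pi/9)|^2 + 1*|exp(-2*I*pi/3)|^2 + 1*|exp(-8*I*pi/9)|^2 + 1*|exp(8*I*pi/9)|^2 + 1*|exp(2*I*pi/3)|^2 + 1*|exp(4*I*pi/9)|^2 + 1*|exp(2*I*pi/9)|^2]
  = (1/9)[(1) + (1) + (1) + (1) + (1) + (1) + (1) + (1) + (1)] = 9/9 = 1.
(Exp terms are combined using exp(i*s)*conj(exp(i*t)) = exp(i*(s-t)), and sums of them are collapsed using the identity that for every m > 1 the m distinct m-th roots of unity sum to 0, e.g. 1 + exp(2*I*pi/3) + exp(-2*I*pi/3) = 0.)
A character is irreducible iff <chi, chi> = 1, so this representation is irreducible.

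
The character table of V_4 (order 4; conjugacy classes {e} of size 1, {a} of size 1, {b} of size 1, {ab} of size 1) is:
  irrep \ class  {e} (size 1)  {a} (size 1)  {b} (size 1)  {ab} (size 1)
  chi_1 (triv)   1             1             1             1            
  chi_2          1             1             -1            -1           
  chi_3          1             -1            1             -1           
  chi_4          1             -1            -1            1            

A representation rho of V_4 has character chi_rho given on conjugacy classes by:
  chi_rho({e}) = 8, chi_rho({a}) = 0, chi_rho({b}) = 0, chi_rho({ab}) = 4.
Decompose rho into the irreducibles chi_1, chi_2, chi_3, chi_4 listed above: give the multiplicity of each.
Multiplicities: chi_1: 3, chi_2: 1, chi_3: 1, chi_4: 3.

Details: Use <chi_rho, chi> = (1/|G|) sum_C |C| * chi_rho(C) * conj(chi(C)) with |G| = 4 for each irreducible chi in the table:
  <chi_rho, chi_1> = (1/4)[1*(8)*conj(1) + 1*(0)*conj(1) + 1*(0)*conj(1) + 1*(4)*conj(1)]
      = (1/4)[(8) + (0) + (0) + (4)] = 12/4 = 3
  <chi_rho, chi_2> = (1/4)[1*(8)*conj(1) + 1*(0)*conj(1) + 1*(0)*conj(-1) + 1*(4)*conj(-1)]
      = (1/4)[(8) + (0) + (0) + (-4)] = 4/4 = 1
  <chi_rho, chi_3> = (1/4)[1*(8)*conj(1) + 1*(0)*conj(-1) + 1*(0)*conj(1) + 1*(4)*conj(-1)]
      = (1/4)[(8) + (0) + (0) + (-4)] = 4/4 = 1
  <chi_rho, chi_4> = (1/4)[1*(8)*conj(1) + 1*(0)*conj(-1) + 1*(0)*conj(-1) + 1*(4)*conj(1)]
      = (1/4)[(8) + (0) + (0) + (4)] = 12/4 = 3
Dimension check: dim(rho) = sum (mult * dim) = 3*1 + 1*1 + 1*1 + 3*1 = 8 = chi_rho(e) = 8.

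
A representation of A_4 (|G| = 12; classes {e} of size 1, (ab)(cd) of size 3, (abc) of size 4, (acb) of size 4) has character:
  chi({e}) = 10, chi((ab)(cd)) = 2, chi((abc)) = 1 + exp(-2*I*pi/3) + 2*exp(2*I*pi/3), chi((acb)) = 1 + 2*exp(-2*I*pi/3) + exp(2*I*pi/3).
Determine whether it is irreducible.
Not irreducible (reducible): <chi, chi> = 10 > 1.

Explanation: <chi, chi> = (1/|G|) sum_C |C| * |chi(C)|^2 = (1/12)[1*|10|^2 + 3*|2|^2 + 4*|1 + exp(-2*I*pi/3) + 2*exp(2*I*pi/3)|^2 + 4*|1 + 2*exp(-2*I*pi/3) + exp(2*I*pi/3)|^2]
  = (1/12)[(100) + (12) + (4) + (4)] = 120/12 = 10.
(Exp terms are combined using exp(i*s)*conj(exp(i*t)) = exp(i*(s-t)), and sums of them are collapsed using the identity that for every m > 1 the m distinct m-th roots of unity sum to 0, e.g. 1 + exp(2*I*pi/3) + exp(-2*I*pi/3) = 0.)
A character is irreducible iff <chi, chi> = 1, so this representation is reducible.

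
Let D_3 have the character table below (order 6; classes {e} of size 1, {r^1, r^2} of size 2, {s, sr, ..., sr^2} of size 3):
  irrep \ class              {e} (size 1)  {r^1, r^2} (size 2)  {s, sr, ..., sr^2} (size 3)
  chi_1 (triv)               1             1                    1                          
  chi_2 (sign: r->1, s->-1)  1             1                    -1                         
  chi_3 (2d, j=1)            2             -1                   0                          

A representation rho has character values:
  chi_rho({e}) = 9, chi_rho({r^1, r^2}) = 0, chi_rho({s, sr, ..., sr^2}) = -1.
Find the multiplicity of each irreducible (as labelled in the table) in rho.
Multiplicities: chi_1: 1, chi_2: 2, chi_3: 3.

Justification: Use <chi_rho, chi> = (1/|G|) sum_C |C| * chi_rho(C) * conj(chi(C)) with |G| = 6 for each irreducible chi in the table:
  <chi_rho, chi_1> = (1/6)[1*(9)*conj(1) + 2*(0)*conj(1) + 3*(-1)*conj(1)]
      = (1/6)[(9) + (0) + (-3)] = 6/6 = 1
  <chi_rho, chi_2> = (1/6)[1*(9)*conj(1) + 2*(0)*conj(1) + 3*(-1)*conj(-1)]
      = (1/6)[(9) + (0) + (3)] = 12/6 = 2
  <chi_rho, chi_3> = (1/6)[1*(9)*conj(2) + 2*(0)*conj(-1) + 3*(-1)*conj(0)]
      = (1/6)[(18) + (0) + (0)] = 18/6 = 3
Dimension check: dim(rho) = sum (mult * dim) = 1*1 + 2*1 + 3*2 = 9 = chi_rho(e) = 9.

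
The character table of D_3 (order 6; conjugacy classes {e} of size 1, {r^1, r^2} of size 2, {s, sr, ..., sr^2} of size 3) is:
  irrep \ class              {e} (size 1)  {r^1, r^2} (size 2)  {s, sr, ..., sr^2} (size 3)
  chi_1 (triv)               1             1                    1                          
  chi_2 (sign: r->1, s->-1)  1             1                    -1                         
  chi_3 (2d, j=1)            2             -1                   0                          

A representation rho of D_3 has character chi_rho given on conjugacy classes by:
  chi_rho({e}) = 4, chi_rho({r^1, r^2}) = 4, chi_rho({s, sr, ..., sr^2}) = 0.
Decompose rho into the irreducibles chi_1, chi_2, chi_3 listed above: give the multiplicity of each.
Multiplicities: chi_1: 2, chi_2: 2, chi_3: 0.

Justification: Use <chi_rho, chi> = (1/|G|) sum_C |C| * chi_rho(C) * conj(chi(C)) with |G| = 6 for each irreducible chi in the table:
  <chi_rho, chi_1> = (1/6)[1*(4)*conj(1) + 2*(4)*conj(1) + 3*(0)*conj(1)]
      = (1/6)[(4) + (8) + (0)] = 12/6 = 2
  <chi_rho, chi_2> = (1/6)[1*(4)*conj(1) + 2*(4)*conj(1) + 3*(0)*conj(-1)]
      = (1/6)[(4) + (8) + (0)] = 12/6 = 2
  <chi_rho, chi_3> = (1/6)[1*(4)*conj(2) + 2*(4)*conj(-1) + 3*(0)*conj(0)]
      = (1/6)[(8) + (-8) + (0)] = 0/6 = 0
Dimension check: dim(rho) = sum (mult * dim) = 2*1 + 2*1 + 0*2 = 4 = chi_rho(e) = 4.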